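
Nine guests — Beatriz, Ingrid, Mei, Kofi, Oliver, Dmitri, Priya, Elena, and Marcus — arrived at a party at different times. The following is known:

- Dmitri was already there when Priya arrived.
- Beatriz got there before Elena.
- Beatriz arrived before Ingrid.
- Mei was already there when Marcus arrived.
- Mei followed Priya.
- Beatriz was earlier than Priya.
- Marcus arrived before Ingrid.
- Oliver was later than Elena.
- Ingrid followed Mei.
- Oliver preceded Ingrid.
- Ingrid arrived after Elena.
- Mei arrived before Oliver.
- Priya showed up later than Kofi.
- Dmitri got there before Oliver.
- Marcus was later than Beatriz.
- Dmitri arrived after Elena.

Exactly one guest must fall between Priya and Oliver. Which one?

Mei

Tracing the constraints gives Priya → Mei → Oliver, so Mei sits after Priya and before Oliver.
No other guest is forced both after Priya and before Oliver.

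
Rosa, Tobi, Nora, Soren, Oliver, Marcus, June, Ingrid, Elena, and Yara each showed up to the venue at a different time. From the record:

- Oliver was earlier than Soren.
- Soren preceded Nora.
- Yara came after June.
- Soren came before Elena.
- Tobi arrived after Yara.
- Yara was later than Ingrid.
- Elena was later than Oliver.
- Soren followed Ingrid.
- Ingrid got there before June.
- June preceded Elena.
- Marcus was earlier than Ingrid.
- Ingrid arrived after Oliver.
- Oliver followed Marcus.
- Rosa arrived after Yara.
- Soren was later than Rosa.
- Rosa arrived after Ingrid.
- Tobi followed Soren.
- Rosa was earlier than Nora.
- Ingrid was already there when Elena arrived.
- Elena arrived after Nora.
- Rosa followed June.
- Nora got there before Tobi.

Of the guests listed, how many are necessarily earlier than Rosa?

5

Directly stated before Rosa: Ingrid, June, and Yara.
Marcus reaches Rosa via Marcus → Ingrid → Rosa.
Oliver reaches Rosa via Oliver → Ingrid → Rosa.
That's Ingrid, June, Marcus, Oliver, and Yara — 5 in all.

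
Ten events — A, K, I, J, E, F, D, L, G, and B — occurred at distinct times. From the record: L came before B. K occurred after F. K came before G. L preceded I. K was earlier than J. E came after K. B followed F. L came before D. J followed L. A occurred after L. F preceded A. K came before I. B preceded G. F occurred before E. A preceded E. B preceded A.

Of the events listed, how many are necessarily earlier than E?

Directly stated before E: A, F, and K.
B reaches E via B → A → E.
L reaches E via L → A → E.
That's A, B, F, K, and L — 5 in all.

5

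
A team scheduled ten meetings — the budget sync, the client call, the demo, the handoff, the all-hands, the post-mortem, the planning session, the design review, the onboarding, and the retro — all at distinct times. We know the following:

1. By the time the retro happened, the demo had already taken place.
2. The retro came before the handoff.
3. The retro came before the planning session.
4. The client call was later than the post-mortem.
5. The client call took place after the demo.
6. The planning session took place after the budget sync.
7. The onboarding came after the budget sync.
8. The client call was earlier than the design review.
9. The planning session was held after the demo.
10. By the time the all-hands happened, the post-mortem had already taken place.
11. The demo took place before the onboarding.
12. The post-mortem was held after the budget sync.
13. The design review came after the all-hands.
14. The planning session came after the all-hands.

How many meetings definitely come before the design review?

Directly stated before the design review: the all-hands and the client call.
The budget sync reaches the design review via the budget sync → the post-mortem → the all-hands → the design review.
The demo reaches the design review via the demo → the client call → the design review.
The post-mortem reaches the design review via the post-mortem → the all-hands → the design review.
No chain forces the onboarding (or any of the others) ahead of the design review.
That's the all-hands, the budget sync, the client call, the demo, and the post-mortem — 5 in all.

5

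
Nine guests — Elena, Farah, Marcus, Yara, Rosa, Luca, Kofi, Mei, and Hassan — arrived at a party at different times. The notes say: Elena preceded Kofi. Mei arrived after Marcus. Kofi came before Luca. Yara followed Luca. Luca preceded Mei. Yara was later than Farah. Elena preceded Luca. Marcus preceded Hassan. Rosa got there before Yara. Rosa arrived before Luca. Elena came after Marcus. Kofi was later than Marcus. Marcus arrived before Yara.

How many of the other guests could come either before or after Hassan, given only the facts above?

Forced before Hassan: Marcus.
That leaves Elena, Farah, Kofi, Luca, Mei, Rosa, and Yara with no forced order relative to Hassan — 7.

7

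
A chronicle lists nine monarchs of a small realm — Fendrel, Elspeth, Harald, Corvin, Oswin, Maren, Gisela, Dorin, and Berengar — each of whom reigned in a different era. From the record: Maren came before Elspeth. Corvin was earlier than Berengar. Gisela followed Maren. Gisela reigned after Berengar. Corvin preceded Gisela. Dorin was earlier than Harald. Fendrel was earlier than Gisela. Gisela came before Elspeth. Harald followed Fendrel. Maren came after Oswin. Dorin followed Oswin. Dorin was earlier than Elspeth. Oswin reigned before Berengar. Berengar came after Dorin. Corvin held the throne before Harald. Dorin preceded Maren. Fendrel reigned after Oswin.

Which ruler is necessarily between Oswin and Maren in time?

Dorin

Tracing the constraints gives Oswin → Dorin → Maren, so Dorin sits after Oswin and before Maren.
No other ruler is forced both after Oswin and before Maren.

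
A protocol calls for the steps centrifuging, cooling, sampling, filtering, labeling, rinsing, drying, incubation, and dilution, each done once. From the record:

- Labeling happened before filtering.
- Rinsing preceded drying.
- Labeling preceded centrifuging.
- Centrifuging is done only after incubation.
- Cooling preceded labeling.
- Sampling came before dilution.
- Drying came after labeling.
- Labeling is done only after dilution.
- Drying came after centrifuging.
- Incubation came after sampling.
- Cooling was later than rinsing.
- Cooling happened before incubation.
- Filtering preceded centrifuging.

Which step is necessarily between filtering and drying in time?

Tracing the constraints gives filtering → centrifuging → drying, so centrifuging sits after filtering and before drying.
No other step is forced both after filtering and before drying.

centrifuging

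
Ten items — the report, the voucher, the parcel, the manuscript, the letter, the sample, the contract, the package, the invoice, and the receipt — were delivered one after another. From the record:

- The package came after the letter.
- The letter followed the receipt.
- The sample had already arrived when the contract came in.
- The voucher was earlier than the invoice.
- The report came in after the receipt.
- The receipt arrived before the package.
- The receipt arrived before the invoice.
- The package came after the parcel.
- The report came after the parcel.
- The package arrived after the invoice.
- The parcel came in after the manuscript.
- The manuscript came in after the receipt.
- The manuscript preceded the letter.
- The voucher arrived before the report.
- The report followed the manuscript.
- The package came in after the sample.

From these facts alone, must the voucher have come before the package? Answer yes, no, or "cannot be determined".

yes

Chain the constraints: the voucher → the invoice → the package. Each link is directly stated, so the voucher comes before the package.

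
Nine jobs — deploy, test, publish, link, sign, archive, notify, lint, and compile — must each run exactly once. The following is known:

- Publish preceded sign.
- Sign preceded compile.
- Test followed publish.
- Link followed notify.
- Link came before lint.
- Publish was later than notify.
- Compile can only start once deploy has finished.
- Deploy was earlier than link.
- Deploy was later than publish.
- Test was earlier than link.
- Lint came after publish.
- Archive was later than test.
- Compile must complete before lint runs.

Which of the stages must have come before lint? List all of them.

Directly stated before lint: compile, link, and publish.
Deploy reaches lint via deploy → link → lint.
Notify reaches lint via notify → publish → lint.
Sign reaches lint via sign → compile → lint.
Likewise test reaches lint by chaining the stated constraints.
No chain forces archive ahead of lint.

compile, deploy, link, notify, publish, sign, test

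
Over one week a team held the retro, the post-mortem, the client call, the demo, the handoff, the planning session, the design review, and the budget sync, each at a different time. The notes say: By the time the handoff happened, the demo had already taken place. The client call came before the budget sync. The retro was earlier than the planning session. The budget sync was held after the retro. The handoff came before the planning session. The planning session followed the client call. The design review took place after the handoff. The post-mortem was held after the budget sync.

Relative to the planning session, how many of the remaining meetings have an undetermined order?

Forced before the planning session: the client call, the demo, the handoff, and the retro.
That leaves the budget sync, the design review, and the post-mortem with no forced order relative to the planning session — 3.

3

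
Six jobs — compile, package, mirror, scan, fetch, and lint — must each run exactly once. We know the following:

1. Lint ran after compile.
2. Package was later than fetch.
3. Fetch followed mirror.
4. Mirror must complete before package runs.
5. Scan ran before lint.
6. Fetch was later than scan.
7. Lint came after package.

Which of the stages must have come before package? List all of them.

fetch, mirror, scan

Directly stated before package: fetch and mirror.
Scan reaches package via scan → fetch → package.
No chain forces lint (or any of the others) ahead of package.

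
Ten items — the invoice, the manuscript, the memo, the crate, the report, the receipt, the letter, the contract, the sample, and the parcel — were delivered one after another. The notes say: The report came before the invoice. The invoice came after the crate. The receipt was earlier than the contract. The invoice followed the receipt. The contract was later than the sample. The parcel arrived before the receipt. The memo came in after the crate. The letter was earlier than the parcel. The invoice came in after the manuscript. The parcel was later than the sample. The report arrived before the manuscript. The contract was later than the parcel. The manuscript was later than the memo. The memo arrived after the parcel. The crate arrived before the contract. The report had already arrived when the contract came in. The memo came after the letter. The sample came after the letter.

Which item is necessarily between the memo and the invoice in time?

Tracing the constraints gives the memo → the manuscript → the invoice, so the manuscript sits after the memo and before the invoice.
No other item is forced both after the memo and before the invoice.

the manuscript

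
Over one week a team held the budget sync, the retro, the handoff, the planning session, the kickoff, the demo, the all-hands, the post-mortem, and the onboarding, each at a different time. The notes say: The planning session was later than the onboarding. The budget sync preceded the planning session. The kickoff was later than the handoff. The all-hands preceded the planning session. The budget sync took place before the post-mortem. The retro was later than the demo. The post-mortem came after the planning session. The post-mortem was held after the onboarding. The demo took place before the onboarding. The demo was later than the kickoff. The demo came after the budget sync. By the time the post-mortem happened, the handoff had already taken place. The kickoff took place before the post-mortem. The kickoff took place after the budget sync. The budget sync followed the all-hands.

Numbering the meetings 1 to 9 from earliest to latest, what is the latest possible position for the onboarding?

The onboarding must come before the planning session and the post-mortem — 2 meetings forced after it.
Everything else can be placed before the onboarding in some valid order, so the onboarding can sit as late as position 9 − 2 = 7.

7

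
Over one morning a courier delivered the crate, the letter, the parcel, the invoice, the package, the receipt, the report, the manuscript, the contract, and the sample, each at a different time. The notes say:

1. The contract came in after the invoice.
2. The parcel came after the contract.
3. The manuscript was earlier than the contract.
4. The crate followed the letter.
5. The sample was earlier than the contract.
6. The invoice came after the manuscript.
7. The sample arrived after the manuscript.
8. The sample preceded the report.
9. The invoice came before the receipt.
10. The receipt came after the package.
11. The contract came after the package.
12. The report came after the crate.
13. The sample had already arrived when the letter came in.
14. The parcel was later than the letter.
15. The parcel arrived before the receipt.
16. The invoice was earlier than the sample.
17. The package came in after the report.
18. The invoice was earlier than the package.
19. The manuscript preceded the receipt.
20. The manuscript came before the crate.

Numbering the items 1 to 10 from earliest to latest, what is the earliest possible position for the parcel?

9

The contract, the crate, the invoice, the letter, the manuscript, the package, the report, and the sample must all come before the parcel — 8 forced predecessors.
Nothing else is forced ahead of the parcel, so its earliest slot is position 8 + 1 = 9.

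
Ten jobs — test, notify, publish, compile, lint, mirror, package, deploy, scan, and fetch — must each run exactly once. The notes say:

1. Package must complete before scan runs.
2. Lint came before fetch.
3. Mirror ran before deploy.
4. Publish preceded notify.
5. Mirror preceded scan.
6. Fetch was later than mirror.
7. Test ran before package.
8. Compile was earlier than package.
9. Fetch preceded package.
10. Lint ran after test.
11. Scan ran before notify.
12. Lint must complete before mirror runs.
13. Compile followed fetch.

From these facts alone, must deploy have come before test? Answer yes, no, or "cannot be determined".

Tracing the constraints gives test → lint → mirror → deploy, so test must come before deploy.
That means deploy cannot be before test.

no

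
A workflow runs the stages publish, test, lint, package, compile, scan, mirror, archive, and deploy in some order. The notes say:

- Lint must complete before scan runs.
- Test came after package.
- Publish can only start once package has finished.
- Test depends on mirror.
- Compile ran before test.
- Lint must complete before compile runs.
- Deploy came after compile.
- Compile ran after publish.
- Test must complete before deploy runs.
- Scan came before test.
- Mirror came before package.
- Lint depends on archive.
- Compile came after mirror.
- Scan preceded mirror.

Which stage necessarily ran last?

Every other stage has a chain of constraints placing it before deploy, so deploy is last.

deploy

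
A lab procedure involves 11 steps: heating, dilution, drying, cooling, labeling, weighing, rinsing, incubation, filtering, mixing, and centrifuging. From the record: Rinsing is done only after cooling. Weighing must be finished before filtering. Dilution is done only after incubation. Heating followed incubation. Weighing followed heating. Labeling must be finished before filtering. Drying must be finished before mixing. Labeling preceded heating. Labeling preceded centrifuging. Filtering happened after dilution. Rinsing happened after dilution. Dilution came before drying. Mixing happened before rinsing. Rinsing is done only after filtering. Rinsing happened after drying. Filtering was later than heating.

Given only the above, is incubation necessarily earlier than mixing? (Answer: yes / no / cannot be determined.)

yes

Chain the constraints: incubation → dilution → drying → mixing. Each link is directly stated, so incubation comes before mixing.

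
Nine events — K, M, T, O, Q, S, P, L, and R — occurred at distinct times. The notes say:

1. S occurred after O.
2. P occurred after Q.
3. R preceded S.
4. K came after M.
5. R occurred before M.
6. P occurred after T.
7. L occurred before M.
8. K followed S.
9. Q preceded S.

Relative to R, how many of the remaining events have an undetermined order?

Forced after R: K, M, and S.
That leaves L, O, P, Q, and T with no forced order relative to R — 5.

5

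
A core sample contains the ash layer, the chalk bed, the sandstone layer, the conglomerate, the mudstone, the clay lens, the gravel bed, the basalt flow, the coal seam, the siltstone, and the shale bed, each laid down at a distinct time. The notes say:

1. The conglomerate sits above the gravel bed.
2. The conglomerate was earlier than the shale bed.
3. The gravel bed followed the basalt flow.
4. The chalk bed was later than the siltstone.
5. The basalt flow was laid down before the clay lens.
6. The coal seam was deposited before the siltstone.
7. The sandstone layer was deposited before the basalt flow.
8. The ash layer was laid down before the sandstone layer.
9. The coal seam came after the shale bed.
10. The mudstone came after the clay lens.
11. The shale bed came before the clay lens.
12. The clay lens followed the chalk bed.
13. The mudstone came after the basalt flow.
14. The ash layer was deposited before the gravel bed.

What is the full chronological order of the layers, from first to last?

The constraints fix every adjacent pair, so only one ordering works:
the ash layer → the sandstone layer → the basalt flow → the gravel bed → the conglomerate → the shale bed → the coal seam → the siltstone → the chalk bed → the clay lens → the mudstone.

the ash layer, the sandstone layer, the basalt flow, the gravel bed, the conglomerate, the shale bed, the coal seam, the siltstone, the chalk bed, the clay lens, the mudstone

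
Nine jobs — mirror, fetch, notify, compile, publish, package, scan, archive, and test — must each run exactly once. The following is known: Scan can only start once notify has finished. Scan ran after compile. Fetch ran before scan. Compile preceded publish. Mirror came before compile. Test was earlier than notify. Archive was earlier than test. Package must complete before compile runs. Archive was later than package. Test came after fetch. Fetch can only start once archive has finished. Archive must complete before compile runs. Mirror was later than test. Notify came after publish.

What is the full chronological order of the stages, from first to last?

package, archive, fetch, test, mirror, compile, publish, notify, scan

The constraints fix every adjacent pair, so only one ordering works:
package → archive → fetch → test → mirror → compile → publish → notify → scan.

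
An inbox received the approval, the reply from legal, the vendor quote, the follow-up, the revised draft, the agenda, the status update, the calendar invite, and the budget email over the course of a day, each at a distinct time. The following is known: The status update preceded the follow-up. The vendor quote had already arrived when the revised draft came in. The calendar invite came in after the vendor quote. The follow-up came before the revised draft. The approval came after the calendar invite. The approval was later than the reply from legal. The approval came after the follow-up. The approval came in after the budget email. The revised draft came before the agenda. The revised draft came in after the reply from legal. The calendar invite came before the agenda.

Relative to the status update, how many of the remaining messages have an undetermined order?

Forced after the status update: the agenda, the approval, the follow-up, and the revised draft.
That leaves the budget email, the calendar invite, the reply from legal, and the vendor quote with no forced order relative to the status update — 4.

4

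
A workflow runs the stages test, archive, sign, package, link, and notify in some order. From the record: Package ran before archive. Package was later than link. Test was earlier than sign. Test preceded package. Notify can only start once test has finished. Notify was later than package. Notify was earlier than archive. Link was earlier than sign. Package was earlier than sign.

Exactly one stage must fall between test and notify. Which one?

Tracing the constraints gives test → package → notify, so package sits after test and before notify.
No other stage is forced both after test and before notify.

package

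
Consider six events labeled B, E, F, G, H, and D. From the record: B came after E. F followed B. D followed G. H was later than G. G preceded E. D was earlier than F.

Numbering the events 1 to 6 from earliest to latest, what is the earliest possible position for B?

3

E and G must both come before B — 2 forced predecessors.
Nothing else is forced ahead of B, so its earliest slot is position 2 + 1 = 3.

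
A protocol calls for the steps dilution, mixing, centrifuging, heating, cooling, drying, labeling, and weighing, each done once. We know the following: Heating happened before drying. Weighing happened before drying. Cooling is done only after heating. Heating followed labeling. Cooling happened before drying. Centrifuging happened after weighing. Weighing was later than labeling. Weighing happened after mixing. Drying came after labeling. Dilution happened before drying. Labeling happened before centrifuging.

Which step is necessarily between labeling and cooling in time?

heating

Tracing the constraints gives labeling → heating → cooling, so heating sits after labeling and before cooling.
No other step is forced both after labeling and before cooling.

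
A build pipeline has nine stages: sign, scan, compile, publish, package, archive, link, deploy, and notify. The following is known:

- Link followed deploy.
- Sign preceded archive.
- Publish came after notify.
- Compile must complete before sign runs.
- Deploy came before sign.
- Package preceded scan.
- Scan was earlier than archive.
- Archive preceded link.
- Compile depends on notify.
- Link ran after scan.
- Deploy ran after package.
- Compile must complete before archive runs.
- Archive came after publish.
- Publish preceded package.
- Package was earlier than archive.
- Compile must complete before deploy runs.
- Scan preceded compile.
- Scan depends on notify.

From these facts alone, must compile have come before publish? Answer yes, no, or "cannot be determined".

Tracing the constraints gives publish → package → scan → compile, so publish must come before compile.
That means compile cannot be before publish.

no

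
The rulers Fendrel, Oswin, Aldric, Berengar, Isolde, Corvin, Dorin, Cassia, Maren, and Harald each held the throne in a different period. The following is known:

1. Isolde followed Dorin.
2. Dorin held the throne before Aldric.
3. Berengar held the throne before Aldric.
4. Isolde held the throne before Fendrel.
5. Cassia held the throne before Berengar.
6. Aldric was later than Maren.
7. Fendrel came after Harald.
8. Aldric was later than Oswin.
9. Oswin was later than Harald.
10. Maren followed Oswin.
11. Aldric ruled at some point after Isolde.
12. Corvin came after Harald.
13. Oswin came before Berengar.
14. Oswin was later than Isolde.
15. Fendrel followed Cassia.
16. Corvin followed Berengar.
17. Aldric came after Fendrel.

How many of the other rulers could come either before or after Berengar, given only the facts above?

2

Forced before Berengar: Cassia, Dorin, Harald, Isolde, and Oswin; forced after Berengar: Aldric and Corvin.
That leaves Fendrel and Maren with no forced order relative to Berengar — 2.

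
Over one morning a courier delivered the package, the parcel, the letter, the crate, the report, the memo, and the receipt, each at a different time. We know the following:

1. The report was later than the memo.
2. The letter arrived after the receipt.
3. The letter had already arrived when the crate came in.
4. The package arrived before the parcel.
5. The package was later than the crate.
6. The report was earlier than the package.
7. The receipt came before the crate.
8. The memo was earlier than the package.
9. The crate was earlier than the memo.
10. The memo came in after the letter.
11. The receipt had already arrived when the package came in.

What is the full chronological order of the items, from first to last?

the receipt, the letter, the crate, the memo, the report, the package, the parcel

The constraints fix every adjacent pair, so only one ordering works:
the receipt → the letter → the crate → the memo → the report → the package → the parcel.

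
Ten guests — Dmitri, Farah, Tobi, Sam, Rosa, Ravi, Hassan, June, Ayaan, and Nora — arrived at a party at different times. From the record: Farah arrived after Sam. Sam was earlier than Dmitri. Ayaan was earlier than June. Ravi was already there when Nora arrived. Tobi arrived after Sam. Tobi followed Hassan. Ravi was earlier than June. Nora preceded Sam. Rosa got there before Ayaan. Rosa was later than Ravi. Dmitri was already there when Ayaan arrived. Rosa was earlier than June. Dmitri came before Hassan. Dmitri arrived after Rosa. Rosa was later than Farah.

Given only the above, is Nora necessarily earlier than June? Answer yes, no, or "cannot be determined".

Chain the constraints: Nora → Sam → Farah → Rosa → June. Each link is directly stated, so Nora comes before June.

yes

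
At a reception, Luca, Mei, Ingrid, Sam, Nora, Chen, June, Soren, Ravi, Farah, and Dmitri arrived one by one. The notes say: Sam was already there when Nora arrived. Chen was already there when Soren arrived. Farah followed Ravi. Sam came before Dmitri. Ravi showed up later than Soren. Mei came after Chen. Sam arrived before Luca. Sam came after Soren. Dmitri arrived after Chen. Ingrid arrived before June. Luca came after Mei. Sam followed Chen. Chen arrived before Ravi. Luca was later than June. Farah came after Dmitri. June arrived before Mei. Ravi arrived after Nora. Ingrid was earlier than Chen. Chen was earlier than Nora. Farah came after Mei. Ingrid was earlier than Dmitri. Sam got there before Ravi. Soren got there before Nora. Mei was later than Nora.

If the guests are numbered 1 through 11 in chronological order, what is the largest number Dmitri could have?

10

Dmitri must come before Farah — 1 guest forced after them.
Everything else can be placed before Dmitri in some valid order, so Dmitri can sit as late as position 11 − 1 = 10.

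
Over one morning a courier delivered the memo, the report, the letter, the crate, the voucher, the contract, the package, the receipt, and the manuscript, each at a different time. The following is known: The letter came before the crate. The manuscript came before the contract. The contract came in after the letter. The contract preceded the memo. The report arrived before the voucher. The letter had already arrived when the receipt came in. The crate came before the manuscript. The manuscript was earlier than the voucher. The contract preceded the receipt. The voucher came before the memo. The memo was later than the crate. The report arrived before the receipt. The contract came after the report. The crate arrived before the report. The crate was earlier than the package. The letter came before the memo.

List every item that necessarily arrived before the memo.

Directly stated before the memo: the contract, the crate, the letter, and the voucher.
The manuscript reaches the memo via the manuscript → the contract → the memo.
The report reaches the memo via the report → the contract → the memo.
No chain forces the receipt (or any of the others) ahead of the memo.

the contract, the crate, the letter, the manuscript, the report, the voucher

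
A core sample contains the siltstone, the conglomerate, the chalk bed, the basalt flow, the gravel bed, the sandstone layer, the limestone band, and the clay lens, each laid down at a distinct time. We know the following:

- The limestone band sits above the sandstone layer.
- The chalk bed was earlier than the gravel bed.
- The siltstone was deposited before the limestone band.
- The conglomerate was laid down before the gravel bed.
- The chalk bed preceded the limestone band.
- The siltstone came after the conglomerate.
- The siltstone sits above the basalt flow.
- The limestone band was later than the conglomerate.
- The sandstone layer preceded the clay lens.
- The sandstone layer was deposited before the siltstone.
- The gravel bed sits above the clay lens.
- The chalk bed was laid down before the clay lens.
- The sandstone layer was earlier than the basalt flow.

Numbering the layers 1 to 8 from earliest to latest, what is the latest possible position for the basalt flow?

The basalt flow must come before the limestone band and the siltstone — 2 layers forced after it.
Everything else can be placed before the basalt flow in some valid order, so the basalt flow can sit as late as position 8 − 2 = 6.

6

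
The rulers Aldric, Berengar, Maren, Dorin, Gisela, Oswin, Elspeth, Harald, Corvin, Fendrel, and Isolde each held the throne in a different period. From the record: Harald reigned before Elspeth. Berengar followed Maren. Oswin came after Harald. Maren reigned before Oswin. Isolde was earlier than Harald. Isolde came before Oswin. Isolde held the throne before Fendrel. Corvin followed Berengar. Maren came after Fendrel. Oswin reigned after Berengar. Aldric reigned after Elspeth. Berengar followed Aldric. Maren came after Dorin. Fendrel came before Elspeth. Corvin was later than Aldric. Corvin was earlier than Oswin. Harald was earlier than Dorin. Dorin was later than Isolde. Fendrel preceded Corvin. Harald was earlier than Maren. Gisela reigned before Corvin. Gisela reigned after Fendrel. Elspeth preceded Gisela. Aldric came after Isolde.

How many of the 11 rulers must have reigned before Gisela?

Directly stated before Gisela: Elspeth and Fendrel.
Harald reaches Gisela via Harald → Elspeth → Gisela.
Isolde reaches Gisela via Isolde → Fendrel → Gisela.
That's Elspeth, Fendrel, Harald, and Isolde — 4 in all.

4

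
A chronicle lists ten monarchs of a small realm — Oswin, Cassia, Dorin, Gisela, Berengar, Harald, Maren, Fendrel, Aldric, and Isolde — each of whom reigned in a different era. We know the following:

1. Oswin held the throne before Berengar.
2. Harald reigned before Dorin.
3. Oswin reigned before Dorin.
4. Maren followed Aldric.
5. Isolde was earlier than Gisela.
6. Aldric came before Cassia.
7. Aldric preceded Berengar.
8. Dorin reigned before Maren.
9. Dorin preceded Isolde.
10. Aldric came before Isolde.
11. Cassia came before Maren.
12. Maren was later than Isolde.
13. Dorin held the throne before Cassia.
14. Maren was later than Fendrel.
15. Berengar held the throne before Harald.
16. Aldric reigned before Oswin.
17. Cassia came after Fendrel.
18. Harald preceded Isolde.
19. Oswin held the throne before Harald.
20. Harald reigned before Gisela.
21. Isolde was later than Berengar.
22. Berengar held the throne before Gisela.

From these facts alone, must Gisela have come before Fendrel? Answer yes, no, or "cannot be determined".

cannot be determined

No chain of stated constraints runs from Gisela to Fendrel, and none runs from Fendrel to Gisela either.
So the relative order of Gisela and Fendrel is not fixed by the given facts.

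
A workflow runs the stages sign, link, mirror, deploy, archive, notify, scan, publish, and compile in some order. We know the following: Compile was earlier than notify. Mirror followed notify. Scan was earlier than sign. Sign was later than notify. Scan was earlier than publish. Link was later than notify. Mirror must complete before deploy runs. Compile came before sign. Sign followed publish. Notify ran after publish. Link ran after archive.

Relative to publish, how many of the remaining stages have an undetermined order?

2

Forced before publish: scan; forced after publish: deploy, link, mirror, notify, and sign.
That leaves archive and compile with no forced order relative to publish — 2.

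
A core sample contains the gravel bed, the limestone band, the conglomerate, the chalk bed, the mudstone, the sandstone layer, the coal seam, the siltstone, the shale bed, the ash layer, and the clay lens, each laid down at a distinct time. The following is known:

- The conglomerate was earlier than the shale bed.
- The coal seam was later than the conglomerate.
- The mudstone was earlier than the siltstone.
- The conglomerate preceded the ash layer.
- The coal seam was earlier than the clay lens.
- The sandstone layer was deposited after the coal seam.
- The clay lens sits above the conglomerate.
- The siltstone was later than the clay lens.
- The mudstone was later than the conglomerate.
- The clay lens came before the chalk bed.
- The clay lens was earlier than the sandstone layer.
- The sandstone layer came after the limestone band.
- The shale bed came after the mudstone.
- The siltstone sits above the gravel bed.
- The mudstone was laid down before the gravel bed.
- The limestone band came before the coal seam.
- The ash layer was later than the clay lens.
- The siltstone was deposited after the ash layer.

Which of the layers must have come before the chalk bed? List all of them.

Directly stated before the chalk bed: the clay lens.
The coal seam reaches the chalk bed via the coal seam → the clay lens → the chalk bed.
The conglomerate reaches the chalk bed via the conglomerate → the clay lens → the chalk bed.
The limestone band reaches the chalk bed via the limestone band → the coal seam → the clay lens → the chalk bed.

the clay lens, the coal seam, the conglomerate, the limestone band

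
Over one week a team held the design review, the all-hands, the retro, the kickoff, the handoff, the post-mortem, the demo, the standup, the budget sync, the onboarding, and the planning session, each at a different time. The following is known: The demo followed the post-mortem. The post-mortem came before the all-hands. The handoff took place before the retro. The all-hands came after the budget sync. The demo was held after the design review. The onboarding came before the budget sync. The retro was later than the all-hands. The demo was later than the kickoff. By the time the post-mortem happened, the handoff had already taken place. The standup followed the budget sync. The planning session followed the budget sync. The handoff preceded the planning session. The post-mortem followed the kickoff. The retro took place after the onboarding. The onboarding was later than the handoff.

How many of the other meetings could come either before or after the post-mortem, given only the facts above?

Forced before the post-mortem: the handoff and the kickoff; forced after the post-mortem: the all-hands, the demo, and the retro.
That leaves the budget sync, the design review, the onboarding, the planning session, and the standup with no forced order relative to the post-mortem — 5.

5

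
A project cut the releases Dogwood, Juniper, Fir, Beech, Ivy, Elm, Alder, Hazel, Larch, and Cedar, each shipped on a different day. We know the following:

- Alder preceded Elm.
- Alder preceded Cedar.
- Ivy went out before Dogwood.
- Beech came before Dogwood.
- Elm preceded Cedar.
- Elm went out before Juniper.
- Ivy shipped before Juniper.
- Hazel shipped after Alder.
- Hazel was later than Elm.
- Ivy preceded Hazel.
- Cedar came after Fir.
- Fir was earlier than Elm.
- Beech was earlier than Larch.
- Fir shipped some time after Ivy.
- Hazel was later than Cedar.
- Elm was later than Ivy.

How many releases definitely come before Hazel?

5

Directly stated before Hazel: Alder, Cedar, Elm, and Ivy.
Fir reaches Hazel via Fir → Cedar → Hazel.
That's Alder, Cedar, Elm, Fir, and Ivy — 5 in all.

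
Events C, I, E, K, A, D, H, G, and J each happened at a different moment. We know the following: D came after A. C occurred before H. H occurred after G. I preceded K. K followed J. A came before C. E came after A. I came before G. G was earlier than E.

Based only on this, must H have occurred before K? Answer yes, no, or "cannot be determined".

No chain of stated constraints runs from H to K, and none runs from K to H either.
So the relative order of H and K is not fixed by the given facts.

cannot be determined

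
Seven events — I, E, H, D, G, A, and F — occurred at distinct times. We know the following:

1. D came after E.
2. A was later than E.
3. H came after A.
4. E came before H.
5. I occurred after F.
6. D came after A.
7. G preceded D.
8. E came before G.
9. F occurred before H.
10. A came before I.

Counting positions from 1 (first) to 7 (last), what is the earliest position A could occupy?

2

E must come before A — 1 forced predecessor.
Nothing else is forced ahead of A, so its earliest slot is position 1 + 1 = 2.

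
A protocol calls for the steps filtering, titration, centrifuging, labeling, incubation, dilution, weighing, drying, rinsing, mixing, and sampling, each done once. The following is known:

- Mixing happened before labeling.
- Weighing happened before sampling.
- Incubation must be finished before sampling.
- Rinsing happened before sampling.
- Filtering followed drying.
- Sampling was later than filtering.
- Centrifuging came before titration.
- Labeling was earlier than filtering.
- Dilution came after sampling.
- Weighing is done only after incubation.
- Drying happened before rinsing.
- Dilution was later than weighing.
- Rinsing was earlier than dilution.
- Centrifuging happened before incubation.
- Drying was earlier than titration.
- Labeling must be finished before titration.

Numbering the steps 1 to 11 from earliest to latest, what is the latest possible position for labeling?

Labeling must come before dilution, filtering, sampling, and titration — 4 steps forced after it.
Everything else can be placed before labeling in some valid order, so labeling can sit as late as position 11 − 4 = 7.

7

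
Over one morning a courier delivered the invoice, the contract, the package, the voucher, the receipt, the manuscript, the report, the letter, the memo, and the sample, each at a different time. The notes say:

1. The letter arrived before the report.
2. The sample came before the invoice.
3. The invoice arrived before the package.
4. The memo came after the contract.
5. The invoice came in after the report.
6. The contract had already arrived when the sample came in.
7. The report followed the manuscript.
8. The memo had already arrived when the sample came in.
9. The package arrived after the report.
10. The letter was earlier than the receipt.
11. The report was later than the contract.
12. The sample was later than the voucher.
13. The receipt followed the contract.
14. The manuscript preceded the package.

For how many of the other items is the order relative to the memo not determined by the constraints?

5

Forced before the memo: the contract; forced after the memo: the invoice, the package, and the sample.
That leaves the letter, the manuscript, the receipt, the report, and the voucher with no forced order relative to the memo — 5.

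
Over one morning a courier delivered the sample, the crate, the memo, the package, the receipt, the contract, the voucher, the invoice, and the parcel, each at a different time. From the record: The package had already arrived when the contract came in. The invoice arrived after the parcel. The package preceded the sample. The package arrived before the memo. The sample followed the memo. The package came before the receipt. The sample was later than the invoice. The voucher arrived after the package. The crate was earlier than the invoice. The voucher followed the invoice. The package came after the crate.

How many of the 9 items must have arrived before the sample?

Directly stated before the sample: the invoice, the memo, and the package.
The crate reaches the sample via the crate → the invoice → the sample.
The parcel reaches the sample via the parcel → the invoice → the sample.
No chain forces the voucher (or any of the others) ahead of the sample.
That's the crate, the invoice, the memo, the package, and the parcel — 5 in all.

5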